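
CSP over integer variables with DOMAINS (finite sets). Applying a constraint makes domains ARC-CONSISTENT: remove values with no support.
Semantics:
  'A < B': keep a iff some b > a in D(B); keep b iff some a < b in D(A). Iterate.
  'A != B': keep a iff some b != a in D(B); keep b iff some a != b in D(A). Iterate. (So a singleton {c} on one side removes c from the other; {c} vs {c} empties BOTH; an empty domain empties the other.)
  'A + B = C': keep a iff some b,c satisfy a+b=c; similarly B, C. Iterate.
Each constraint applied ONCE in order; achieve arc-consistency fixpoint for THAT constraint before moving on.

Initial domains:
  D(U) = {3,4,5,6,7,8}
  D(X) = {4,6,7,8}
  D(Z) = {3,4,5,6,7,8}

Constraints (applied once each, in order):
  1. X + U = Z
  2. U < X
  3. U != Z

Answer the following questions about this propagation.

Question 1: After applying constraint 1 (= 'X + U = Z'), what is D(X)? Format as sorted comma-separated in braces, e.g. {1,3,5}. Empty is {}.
Constraint 1 (X + U = Z) on D(X)={4,6,7,8} D(U)={3,4,5,6,7,8} D(Z)={3,4,5,6,7,8}: X {4,6,7,8}->{4}; U {3,4,5,6,7,8}->{3,4}; Z {3,4,5,6,7,8}->{7,8}
So after constraint 1: D(X) = {4}

Answer: {4}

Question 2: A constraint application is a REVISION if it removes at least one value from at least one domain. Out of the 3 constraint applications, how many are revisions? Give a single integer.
Answer: 2

Derivation:
Constraint 1 (X + U = Z) on D(X)={4,6,7,8} D(U)={3,4,5,6,7,8} D(Z)={3,4,5,6,7,8}: X {4,6,7,8}->{4}; U {3,4,5,6,7,8}->{3,4}; Z {3,4,5,6,7,8}->{7,8} => REVISION
Constraint 2 (U < X) on D(U)={3,4} D(X)={4}: U {3,4}->{3} => REVISION
Constraint 3 (U != Z) on D(U)={3} D(Z)={7,8}: no change => not a revision
Total revisions = 2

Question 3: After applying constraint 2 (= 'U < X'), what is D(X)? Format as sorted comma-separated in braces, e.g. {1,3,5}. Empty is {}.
Answer: {4}

Derivation:
Constraint 1 (X + U = Z) on D(X)={4,6,7,8} D(U)={3,4,5,6,7,8} D(Z)={3,4,5,6,7,8}: X {4,6,7,8}->{4}; U {3,4,5,6,7,8}->{3,4}; Z {3,4,5,6,7,8}->{7,8}
Constraint 2 (U < X) on D(U)={3,4} D(X)={4}: U {3,4}->{3}
So after constraint 2: D(X) = {4}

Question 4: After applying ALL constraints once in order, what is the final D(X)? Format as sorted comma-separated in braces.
Answer: {4}

Derivation:
Constraint 1 (X + U = Z) on D(X)={4,6,7,8} D(U)={3,4,5,6,7,8} D(Z)={3,4,5,6,7,8}: X {4,6,7,8}->{4}; U {3,4,5,6,7,8}->{3,4}; Z {3,4,5,6,7,8}->{7,8}
Constraint 2 (U < X) on D(U)={3,4} D(X)={4}: U {3,4}->{3}
Constraint 3 (U != Z) on D(U)={3} D(Z)={7,8}: no change
So after all 3 constraints: D(X) = {4}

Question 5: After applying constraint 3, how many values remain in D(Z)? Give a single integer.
Answer: 2

Derivation:
Constraint 1 (X + U = Z) on D(X)={4,6,7,8} D(U)={3,4,5,6,7,8} D(Z)={3,4,5,6,7,8}: X {4,6,7,8}->{4}; U {3,4,5,6,7,8}->{3,4}; Z {3,4,5,6,7,8}->{7,8}
Constraint 2 (U < X) on D(U)={3,4} D(X)={4}: U {3,4}->{3}
Constraint 3 (U != Z) on D(U)={3} D(Z)={7,8}: no change
So after constraint 3: D(Z)={7,8}, size = 2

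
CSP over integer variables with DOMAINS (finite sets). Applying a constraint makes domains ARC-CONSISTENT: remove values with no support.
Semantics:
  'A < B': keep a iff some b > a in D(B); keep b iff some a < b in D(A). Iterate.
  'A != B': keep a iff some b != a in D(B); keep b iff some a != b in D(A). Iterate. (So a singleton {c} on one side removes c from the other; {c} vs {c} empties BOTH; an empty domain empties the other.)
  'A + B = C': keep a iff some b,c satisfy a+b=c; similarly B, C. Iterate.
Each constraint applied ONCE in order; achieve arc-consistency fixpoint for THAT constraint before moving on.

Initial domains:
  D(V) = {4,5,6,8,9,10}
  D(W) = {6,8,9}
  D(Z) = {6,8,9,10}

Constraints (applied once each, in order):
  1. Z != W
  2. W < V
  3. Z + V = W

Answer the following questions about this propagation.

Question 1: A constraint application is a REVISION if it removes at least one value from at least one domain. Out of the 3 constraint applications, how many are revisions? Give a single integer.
Constraint 1 (Z != W) on D(Z)={6,8,9,10} D(W)={6,8,9}: no change => not a revision
Constraint 2 (W < V) on D(W)={6,8,9} D(V)={4,5,6,8,9,10}: V {4,5,6,8,9,10}->{8,9,10} => REVISION
Constraint 3 (Z + V = W) on D(Z)={6,8,9,10} D(V)={8,9,10} D(W)={6,8,9}: Z {6,8,9,10}->{}; V {8,9,10}->{}; W {6,8,9}->{} => REVISION
Total revisions = 2

Answer: 2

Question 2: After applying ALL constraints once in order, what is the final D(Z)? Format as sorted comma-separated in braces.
Answer: {}

Derivation:
Constraint 1 (Z != W) on D(Z)={6,8,9,10} D(W)={6,8,9}: no change
Constraint 2 (W < V) on D(W)={6,8,9} D(V)={4,5,6,8,9,10}: V {4,5,6,8,9,10}->{8,9,10}
Constraint 3 (Z + V = W) on D(Z)={6,8,9,10} D(V)={8,9,10} D(W)={6,8,9}: Z {6,8,9,10}->{}; V {8,9,10}->{}; W {6,8,9}->{}
So after all 3 constraints: D(Z) = {}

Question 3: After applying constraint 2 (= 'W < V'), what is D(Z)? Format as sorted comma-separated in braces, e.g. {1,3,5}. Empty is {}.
Constraint 1 (Z != W) on D(Z)={6,8,9,10} D(W)={6,8,9}: no change
Constraint 2 (W < V) on D(W)={6,8,9} D(V)={4,5,6,8,9,10}: V {4,5,6,8,9,10}->{8,9,10}
So after constraint 2: D(Z) = {6,8,9,10}

Answer: {6,8,9,10}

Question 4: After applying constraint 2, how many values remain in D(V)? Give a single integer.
Answer: 3

Derivation:
Constraint 1 (Z != W) on D(Z)={6,8,9,10} D(W)={6,8,9}: no change
Constraint 2 (W < V) on D(W)={6,8,9} D(V)={4,5,6,8,9,10}: V {4,5,6,8,9,10}->{8,9,10}
So after constraint 2: D(V)={8,9,10}, size = 3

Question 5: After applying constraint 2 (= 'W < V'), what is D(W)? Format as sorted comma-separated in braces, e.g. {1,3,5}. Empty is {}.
Constraint 1 (Z != W) on D(Z)={6,8,9,10} D(W)={6,8,9}: no change
Constraint 2 (W < V) on D(W)={6,8,9} D(V)={4,5,6,8,9,10}: V {4,5,6,8,9,10}->{8,9,10}
So after constraint 2: D(W) = {6,8,9}

Answer: {6,8,9}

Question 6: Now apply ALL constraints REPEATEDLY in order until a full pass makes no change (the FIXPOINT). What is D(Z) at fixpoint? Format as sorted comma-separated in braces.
Answer: {}

Derivation:
pass 0 (initial): D(Z)={6,8,9,10}
pass 1: V {4,5,6,8,9,10}->{}; W {6,8,9}->{}; Z {6,8,9,10}->{}
pass 2: no change
Fixpoint after 2 passes: D(Z) = {}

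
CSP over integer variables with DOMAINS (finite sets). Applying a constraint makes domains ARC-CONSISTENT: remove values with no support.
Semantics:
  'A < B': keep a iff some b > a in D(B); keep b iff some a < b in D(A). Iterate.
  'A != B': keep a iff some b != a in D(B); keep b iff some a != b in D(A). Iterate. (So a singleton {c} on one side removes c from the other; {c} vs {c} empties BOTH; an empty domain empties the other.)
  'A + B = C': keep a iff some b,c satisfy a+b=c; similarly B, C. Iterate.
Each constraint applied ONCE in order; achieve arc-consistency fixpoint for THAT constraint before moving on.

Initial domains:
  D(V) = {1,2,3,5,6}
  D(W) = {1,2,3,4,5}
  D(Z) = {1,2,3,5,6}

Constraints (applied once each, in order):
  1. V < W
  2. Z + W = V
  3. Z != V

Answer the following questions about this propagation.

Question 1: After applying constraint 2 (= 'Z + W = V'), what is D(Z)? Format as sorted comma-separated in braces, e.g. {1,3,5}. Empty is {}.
Answer: {1}

Derivation:
Constraint 1 (V < W) on D(V)={1,2,3,5,6} D(W)={1,2,3,4,5}: V {1,2,3,5,6}->{1,2,3}; W {1,2,3,4,5}->{2,3,4,5}
Constraint 2 (Z + W = V) on D(Z)={1,2,3,5,6} D(W)={2,3,4,5} D(V)={1,2,3}: Z {1,2,3,5,6}->{1}; W {2,3,4,5}->{2}; V {1,2,3}->{3}
So after constraint 2: D(Z) = {1}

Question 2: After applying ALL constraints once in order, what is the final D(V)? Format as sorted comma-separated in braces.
Constraint 1 (V < W) on D(V)={1,2,3,5,6} D(W)={1,2,3,4,5}: V {1,2,3,5,6}->{1,2,3}; W {1,2,3,4,5}->{2,3,4,5}
Constraint 2 (Z + W = V) on D(Z)={1,2,3,5,6} D(W)={2,3,4,5} D(V)={1,2,3}: Z {1,2,3,5,6}->{1}; W {2,3,4,5}->{2}; V {1,2,3}->{3}
Constraint 3 (Z != V) on D(Z)={1} D(V)={3}: no change
So after all 3 constraints: D(V) = {3}

Answer: {3}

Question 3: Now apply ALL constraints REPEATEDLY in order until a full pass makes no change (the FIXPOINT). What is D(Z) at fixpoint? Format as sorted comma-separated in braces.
Answer: {}

Derivation:
pass 0 (initial): D(Z)={1,2,3,5,6}
pass 1: V {1,2,3,5,6}->{3}; W {1,2,3,4,5}->{2}; Z {1,2,3,5,6}->{1}
pass 2: V {3}->{}; W {2}->{}; Z {1}->{}
pass 3: no change
Fixpoint after 3 passes: D(Z) = {}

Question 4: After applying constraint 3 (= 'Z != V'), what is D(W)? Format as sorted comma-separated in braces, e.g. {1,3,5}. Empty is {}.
Constraint 1 (V < W) on D(V)={1,2,3,5,6} D(W)={1,2,3,4,5}: V {1,2,3,5,6}->{1,2,3}; W {1,2,3,4,5}->{2,3,4,5}
Constraint 2 (Z + W = V) on D(Z)={1,2,3,5,6} D(W)={2,3,4,5} D(V)={1,2,3}: Z {1,2,3,5,6}->{1}; W {2,3,4,5}->{2}; V {1,2,3}->{3}
Constraint 3 (Z != V) on D(Z)={1} D(V)={3}: no change
So after constraint 3: D(W) = {2}

Answer: {2}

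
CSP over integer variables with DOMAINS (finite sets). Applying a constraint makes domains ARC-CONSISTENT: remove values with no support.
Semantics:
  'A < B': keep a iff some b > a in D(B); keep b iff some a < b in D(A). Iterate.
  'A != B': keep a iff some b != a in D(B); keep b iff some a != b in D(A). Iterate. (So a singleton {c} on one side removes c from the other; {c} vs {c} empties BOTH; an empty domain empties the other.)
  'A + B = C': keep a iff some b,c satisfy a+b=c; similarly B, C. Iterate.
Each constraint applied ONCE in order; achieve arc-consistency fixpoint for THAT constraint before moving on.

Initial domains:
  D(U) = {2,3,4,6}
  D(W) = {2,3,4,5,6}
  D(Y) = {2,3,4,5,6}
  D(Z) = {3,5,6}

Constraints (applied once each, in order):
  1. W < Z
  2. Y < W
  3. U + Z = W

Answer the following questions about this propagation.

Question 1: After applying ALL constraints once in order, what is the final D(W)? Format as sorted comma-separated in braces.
Constraint 1 (W < Z) on D(W)={2,3,4,5,6} D(Z)={3,5,6}: W {2,3,4,5,6}->{2,3,4,5}
Constraint 2 (Y < W) on D(Y)={2,3,4,5,6} D(W)={2,3,4,5}: Y {2,3,4,5,6}->{2,3,4}; W {2,3,4,5}->{3,4,5}
Constraint 3 (U + Z = W) on D(U)={2,3,4,6} D(Z)={3,5,6} D(W)={3,4,5}: U {2,3,4,6}->{2}; Z {3,5,6}->{3}; W {3,4,5}->{5}
So after all 3 constraints: D(W) = {5}

Answer: {5}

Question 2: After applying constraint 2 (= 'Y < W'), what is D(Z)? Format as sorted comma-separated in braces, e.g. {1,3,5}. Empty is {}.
Answer: {3,5,6}

Derivation:
Constraint 1 (W < Z) on D(W)={2,3,4,5,6} D(Z)={3,5,6}: W {2,3,4,5,6}->{2,3,4,5}
Constraint 2 (Y < W) on D(Y)={2,3,4,5,6} D(W)={2,3,4,5}: Y {2,3,4,5,6}->{2,3,4}; W {2,3,4,5}->{3,4,5}
So after constraint 2: D(Z) = {3,5,6}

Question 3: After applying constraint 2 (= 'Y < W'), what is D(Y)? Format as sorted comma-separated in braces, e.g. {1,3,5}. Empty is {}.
Answer: {2,3,4}

Derivation:
Constraint 1 (W < Z) on D(W)={2,3,4,5,6} D(Z)={3,5,6}: W {2,3,4,5,6}->{2,3,4,5}
Constraint 2 (Y < W) on D(Y)={2,3,4,5,6} D(W)={2,3,4,5}: Y {2,3,4,5,6}->{2,3,4}; W {2,3,4,5}->{3,4,5}
So after constraint 2: D(Y) = {2,3,4}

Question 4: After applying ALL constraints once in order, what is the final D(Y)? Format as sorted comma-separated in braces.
Answer: {2,3,4}

Derivation:
Constraint 1 (W < Z) on D(W)={2,3,4,5,6} D(Z)={3,5,6}: W {2,3,4,5,6}->{2,3,4,5}
Constraint 2 (Y < W) on D(Y)={2,3,4,5,6} D(W)={2,3,4,5}: Y {2,3,4,5,6}->{2,3,4}; W {2,3,4,5}->{3,4,5}
Constraint 3 (U + Z = W) on D(U)={2,3,4,6} D(Z)={3,5,6} D(W)={3,4,5}: U {2,3,4,6}->{2}; Z {3,5,6}->{3}; W {3,4,5}->{5}
So after all 3 constraints: D(Y) = {2,3,4}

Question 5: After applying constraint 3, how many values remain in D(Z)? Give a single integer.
Constraint 1 (W < Z) on D(W)={2,3,4,5,6} D(Z)={3,5,6}: W {2,3,4,5,6}->{2,3,4,5}
Constraint 2 (Y < W) on D(Y)={2,3,4,5,6} D(W)={2,3,4,5}: Y {2,3,4,5,6}->{2,3,4}; W {2,3,4,5}->{3,4,5}
Constraint 3 (U + Z = W) on D(U)={2,3,4,6} D(Z)={3,5,6} D(W)={3,4,5}: U {2,3,4,6}->{2}; Z {3,5,6}->{3}; W {3,4,5}->{5}
So after constraint 3: D(Z)={3}, size = 1

Answer: 1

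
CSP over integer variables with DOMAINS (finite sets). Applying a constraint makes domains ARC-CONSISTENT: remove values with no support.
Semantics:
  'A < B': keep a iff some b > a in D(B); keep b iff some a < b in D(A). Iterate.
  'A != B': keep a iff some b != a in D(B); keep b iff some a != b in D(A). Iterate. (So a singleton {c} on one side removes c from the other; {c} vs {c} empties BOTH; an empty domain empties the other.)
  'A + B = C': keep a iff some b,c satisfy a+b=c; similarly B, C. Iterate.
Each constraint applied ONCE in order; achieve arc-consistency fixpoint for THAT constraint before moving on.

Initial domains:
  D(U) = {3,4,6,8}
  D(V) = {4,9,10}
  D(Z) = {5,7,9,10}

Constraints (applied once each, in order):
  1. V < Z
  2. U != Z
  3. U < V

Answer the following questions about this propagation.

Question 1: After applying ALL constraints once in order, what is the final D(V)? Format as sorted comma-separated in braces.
Constraint 1 (V < Z) on D(V)={4,9,10} D(Z)={5,7,9,10}: V {4,9,10}->{4,9}
Constraint 2 (U != Z) on D(U)={3,4,6,8} D(Z)={5,7,9,10}: no change
Constraint 3 (U < V) on D(U)={3,4,6,8} D(V)={4,9}: no change
So after all 3 constraints: D(V) = {4,9}

Answer: {4,9}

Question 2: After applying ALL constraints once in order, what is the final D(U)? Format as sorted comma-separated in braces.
Constraint 1 (V < Z) on D(V)={4,9,10} D(Z)={5,7,9,10}: V {4,9,10}->{4,9}
Constraint 2 (U != Z) on D(U)={3,4,6,8} D(Z)={5,7,9,10}: no change
Constraint 3 (U < V) on D(U)={3,4,6,8} D(V)={4,9}: no change
So after all 3 constraints: D(U) = {3,4,6,8}

Answer: {3,4,6,8}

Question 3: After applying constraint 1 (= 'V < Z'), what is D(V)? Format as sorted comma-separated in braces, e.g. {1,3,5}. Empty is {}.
Constraint 1 (V < Z) on D(V)={4,9,10} D(Z)={5,7,9,10}: V {4,9,10}->{4,9}
So after constraint 1: D(V) = {4,9}

Answer: {4,9}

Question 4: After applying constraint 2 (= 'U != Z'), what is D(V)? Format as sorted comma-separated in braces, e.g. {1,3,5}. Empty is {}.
Constraint 1 (V < Z) on D(V)={4,9,10} D(Z)={5,7,9,10}: V {4,9,10}->{4,9}
Constraint 2 (U != Z) on D(U)={3,4,6,8} D(Z)={5,7,9,10}: no change
So after constraint 2: D(V) = {4,9}

Answer: {4,9}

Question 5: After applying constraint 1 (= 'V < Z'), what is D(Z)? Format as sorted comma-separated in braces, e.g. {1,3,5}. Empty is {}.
Answer: {5,7,9,10}

Derivation:
Constraint 1 (V < Z) on D(V)={4,9,10} D(Z)={5,7,9,10}: V {4,9,10}->{4,9}
So after constraint 1: D(Z) = {5,7,9,10}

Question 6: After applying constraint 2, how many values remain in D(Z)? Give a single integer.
Constraint 1 (V < Z) on D(V)={4,9,10} D(Z)={5,7,9,10}: V {4,9,10}->{4,9}
Constraint 2 (U != Z) on D(U)={3,4,6,8} D(Z)={5,7,9,10}: no change
So after constraint 2: D(Z)={5,7,9,10}, size = 4

Answer: 4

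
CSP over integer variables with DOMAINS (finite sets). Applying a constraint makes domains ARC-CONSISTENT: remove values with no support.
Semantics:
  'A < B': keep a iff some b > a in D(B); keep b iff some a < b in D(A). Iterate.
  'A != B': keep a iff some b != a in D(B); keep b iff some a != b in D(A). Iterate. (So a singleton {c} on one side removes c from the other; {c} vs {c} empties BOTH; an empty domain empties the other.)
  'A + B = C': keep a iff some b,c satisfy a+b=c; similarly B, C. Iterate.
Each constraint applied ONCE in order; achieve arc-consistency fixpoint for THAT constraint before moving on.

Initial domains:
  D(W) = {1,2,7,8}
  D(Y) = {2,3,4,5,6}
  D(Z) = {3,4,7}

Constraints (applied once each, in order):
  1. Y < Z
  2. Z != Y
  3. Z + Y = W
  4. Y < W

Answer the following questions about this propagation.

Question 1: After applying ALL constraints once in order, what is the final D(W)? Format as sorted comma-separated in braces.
Answer: {7,8}

Derivation:
Constraint 1 (Y < Z) on D(Y)={2,3,4,5,6} D(Z)={3,4,7}: no change
Constraint 2 (Z != Y) on D(Z)={3,4,7} D(Y)={2,3,4,5,6}: no change
Constraint 3 (Z + Y = W) on D(Z)={3,4,7} D(Y)={2,3,4,5,6} D(W)={1,2,7,8}: Z {3,4,7}->{3,4}; Y {2,3,4,5,6}->{3,4,5}; W {1,2,7,8}->{7,8}
Constraint 4 (Y < W) on D(Y)={3,4,5} D(W)={7,8}: no change
So after all 4 constraints: D(W) = {7,8}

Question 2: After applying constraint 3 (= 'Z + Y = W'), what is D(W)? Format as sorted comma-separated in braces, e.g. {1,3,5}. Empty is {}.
Answer: {7,8}

Derivation:
Constraint 1 (Y < Z) on D(Y)={2,3,4,5,6} D(Z)={3,4,7}: no change
Constraint 2 (Z != Y) on D(Z)={3,4,7} D(Y)={2,3,4,5,6}: no change
Constraint 3 (Z + Y = W) on D(Z)={3,4,7} D(Y)={2,3,4,5,6} D(W)={1,2,7,8}: Z {3,4,7}->{3,4}; Y {2,3,4,5,6}->{3,4,5}; W {1,2,7,8}->{7,8}
So after constraint 3: D(W) = {7,8}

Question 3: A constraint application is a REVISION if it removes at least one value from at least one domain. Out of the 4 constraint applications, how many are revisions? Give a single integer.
Constraint 1 (Y < Z) on D(Y)={2,3,4,5,6} D(Z)={3,4,7}: no change => not a revision
Constraint 2 (Z != Y) on D(Z)={3,4,7} D(Y)={2,3,4,5,6}: no change => not a revision
Constraint 3 (Z + Y = W) on D(Z)={3,4,7} D(Y)={2,3,4,5,6} D(W)={1,2,7,8}: Z {3,4,7}->{3,4}; Y {2,3,4,5,6}->{3,4,5}; W {1,2,7,8}->{7,8} => REVISION
Constraint 4 (Y < W) on D(Y)={3,4,5} D(W)={7,8}: no change => not a revision
Total revisions = 1

Answer: 1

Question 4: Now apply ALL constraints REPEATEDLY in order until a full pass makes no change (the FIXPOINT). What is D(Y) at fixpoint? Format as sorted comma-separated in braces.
pass 0 (initial): D(Y)={2,3,4,5,6}
pass 1: W {1,2,7,8}->{7,8}; Y {2,3,4,5,6}->{3,4,5}; Z {3,4,7}->{3,4}
pass 2: W {7,8}->{7}; Y {3,4,5}->{3}; Z {3,4}->{4}
pass 3: no change
Fixpoint after 3 passes: D(Y) = {3}

Answer: {3}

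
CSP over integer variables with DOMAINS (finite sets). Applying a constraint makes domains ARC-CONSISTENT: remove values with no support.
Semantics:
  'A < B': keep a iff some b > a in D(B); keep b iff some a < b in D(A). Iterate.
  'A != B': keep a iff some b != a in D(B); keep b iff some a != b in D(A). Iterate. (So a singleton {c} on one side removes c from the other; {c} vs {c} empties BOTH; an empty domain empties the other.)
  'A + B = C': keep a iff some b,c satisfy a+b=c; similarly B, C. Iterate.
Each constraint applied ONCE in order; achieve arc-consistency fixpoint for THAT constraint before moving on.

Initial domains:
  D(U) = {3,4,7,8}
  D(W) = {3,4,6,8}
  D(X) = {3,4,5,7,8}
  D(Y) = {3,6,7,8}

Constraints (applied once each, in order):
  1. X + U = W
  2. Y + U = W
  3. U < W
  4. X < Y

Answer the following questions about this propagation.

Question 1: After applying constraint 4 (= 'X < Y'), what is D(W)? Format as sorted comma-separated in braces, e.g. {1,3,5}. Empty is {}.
Constraint 1 (X + U = W) on D(X)={3,4,5,7,8} D(U)={3,4,7,8} D(W)={3,4,6,8}: X {3,4,5,7,8}->{3,4,5}; U {3,4,7,8}->{3,4}; W {3,4,6,8}->{6,8}
Constraint 2 (Y + U = W) on D(Y)={3,6,7,8} D(U)={3,4} D(W)={6,8}: Y {3,6,7,8}->{3}; U {3,4}->{3}; W {6,8}->{6}
Constraint 3 (U < W) on D(U)={3} D(W)={6}: no change
Constraint 4 (X < Y) on D(X)={3,4,5} D(Y)={3}: X {3,4,5}->{}; Y {3}->{}
So after constraint 4: D(W) = {6}

Answer: {6}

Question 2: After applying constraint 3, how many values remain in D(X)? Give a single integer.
Constraint 1 (X + U = W) on D(X)={3,4,5,7,8} D(U)={3,4,7,8} D(W)={3,4,6,8}: X {3,4,5,7,8}->{3,4,5}; U {3,4,7,8}->{3,4}; W {3,4,6,8}->{6,8}
Constraint 2 (Y + U = W) on D(Y)={3,6,7,8} D(U)={3,4} D(W)={6,8}: Y {3,6,7,8}->{3}; U {3,4}->{3}; W {6,8}->{6}
Constraint 3 (U < W) on D(U)={3} D(W)={6}: no change
So after constraint 3: D(X)={3,4,5}, size = 3

Answer: 3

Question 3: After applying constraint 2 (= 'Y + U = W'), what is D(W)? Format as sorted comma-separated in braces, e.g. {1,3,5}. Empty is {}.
Answer: {6}

Derivation:
Constraint 1 (X + U = W) on D(X)={3,4,5,7,8} D(U)={3,4,7,8} D(W)={3,4,6,8}: X {3,4,5,7,8}->{3,4,5}; U {3,4,7,8}->{3,4}; W {3,4,6,8}->{6,8}
Constraint 2 (Y + U = W) on D(Y)={3,6,7,8} D(U)={3,4} D(W)={6,8}: Y {3,6,7,8}->{3}; U {3,4}->{3}; W {6,8}->{6}
So after constraint 2: D(W) = {6}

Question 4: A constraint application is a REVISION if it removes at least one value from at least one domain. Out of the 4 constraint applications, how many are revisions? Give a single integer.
Constraint 1 (X + U = W) on D(X)={3,4,5,7,8} D(U)={3,4,7,8} D(W)={3,4,6,8}: X {3,4,5,7,8}->{3,4,5}; U {3,4,7,8}->{3,4}; W {3,4,6,8}->{6,8} => REVISION
Constraint 2 (Y + U = W) on D(Y)={3,6,7,8} D(U)={3,4} D(W)={6,8}: Y {3,6,7,8}->{3}; U {3,4}->{3}; W {6,8}->{6} => REVISION
Constraint 3 (U < W) on D(U)={3} D(W)={6}: no change => not a revision
Constraint 4 (X < Y) on D(X)={3,4,5} D(Y)={3}: X {3,4,5}->{}; Y {3}->{} => REVISION
Total revisions = 3

Answer: 3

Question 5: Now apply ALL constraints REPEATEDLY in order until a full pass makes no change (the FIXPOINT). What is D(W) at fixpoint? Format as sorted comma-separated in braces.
pass 0 (initial): D(W)={3,4,6,8}
pass 1: U {3,4,7,8}->{3}; W {3,4,6,8}->{6}; X {3,4,5,7,8}->{}; Y {3,6,7,8}->{}
pass 2: U {3}->{}; W {6}->{}
pass 3: no change
Fixpoint after 3 passes: D(W) = {}

Answer: {}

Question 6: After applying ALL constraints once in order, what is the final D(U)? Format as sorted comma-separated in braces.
Answer: {3}

Derivation:
Constraint 1 (X + U = W) on D(X)={3,4,5,7,8} D(U)={3,4,7,8} D(W)={3,4,6,8}: X {3,4,5,7,8}->{3,4,5}; U {3,4,7,8}->{3,4}; W {3,4,6,8}->{6,8}
Constraint 2 (Y + U = W) on D(Y)={3,6,7,8} D(U)={3,4} D(W)={6,8}: Y {3,6,7,8}->{3}; U {3,4}->{3}; W {6,8}->{6}
Constraint 3 (U < W) on D(U)={3} D(W)={6}: no change
Constraint 4 (X < Y) on D(X)={3,4,5} D(Y)={3}: X {3,4,5}->{}; Y {3}->{}
So after all 4 constraints: D(U) = {3}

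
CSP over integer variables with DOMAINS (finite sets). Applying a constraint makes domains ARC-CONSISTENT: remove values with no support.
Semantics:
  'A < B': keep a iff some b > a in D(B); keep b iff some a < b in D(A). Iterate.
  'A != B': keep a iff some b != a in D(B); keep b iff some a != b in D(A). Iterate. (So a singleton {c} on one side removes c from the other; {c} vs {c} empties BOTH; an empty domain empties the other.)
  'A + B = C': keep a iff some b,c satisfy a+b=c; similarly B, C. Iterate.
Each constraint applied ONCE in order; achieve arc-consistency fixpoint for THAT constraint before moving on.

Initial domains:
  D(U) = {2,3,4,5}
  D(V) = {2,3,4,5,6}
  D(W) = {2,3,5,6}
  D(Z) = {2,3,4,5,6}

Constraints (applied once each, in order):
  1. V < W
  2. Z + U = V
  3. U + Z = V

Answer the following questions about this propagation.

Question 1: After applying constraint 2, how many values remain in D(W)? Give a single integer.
Answer: 3

Derivation:
Constraint 1 (V < W) on D(V)={2,3,4,5,6} D(W)={2,3,5,6}: V {2,3,4,5,6}->{2,3,4,5}; W {2,3,5,6}->{3,5,6}
Constraint 2 (Z + U = V) on D(Z)={2,3,4,5,6} D(U)={2,3,4,5} D(V)={2,3,4,5}: Z {2,3,4,5,6}->{2,3}; U {2,3,4,5}->{2,3}; V {2,3,4,5}->{4,5}
So after constraint 2: D(W)={3,5,6}, size = 3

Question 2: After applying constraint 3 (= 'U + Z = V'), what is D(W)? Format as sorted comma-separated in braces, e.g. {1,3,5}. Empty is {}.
Constraint 1 (V < W) on D(V)={2,3,4,5,6} D(W)={2,3,5,6}: V {2,3,4,5,6}->{2,3,4,5}; W {2,3,5,6}->{3,5,6}
Constraint 2 (Z + U = V) on D(Z)={2,3,4,5,6} D(U)={2,3,4,5} D(V)={2,3,4,5}: Z {2,3,4,5,6}->{2,3}; U {2,3,4,5}->{2,3}; V {2,3,4,5}->{4,5}
Constraint 3 (U + Z = V) on D(U)={2,3} D(Z)={2,3} D(V)={4,5}: no change
So after constraint 3: D(W) = {3,5,6}

Answer: {3,5,6}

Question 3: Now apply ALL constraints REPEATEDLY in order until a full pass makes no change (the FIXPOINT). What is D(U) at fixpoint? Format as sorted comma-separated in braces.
pass 0 (initial): D(U)={2,3,4,5}
pass 1: U {2,3,4,5}->{2,3}; V {2,3,4,5,6}->{4,5}; W {2,3,5,6}->{3,5,6}; Z {2,3,4,5,6}->{2,3}
pass 2: W {3,5,6}->{5,6}
pass 3: no change
Fixpoint after 3 passes: D(U) = {2,3}

Answer: {2,3}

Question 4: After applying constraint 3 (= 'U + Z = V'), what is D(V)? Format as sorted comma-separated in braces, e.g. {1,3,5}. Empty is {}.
Constraint 1 (V < W) on D(V)={2,3,4,5,6} D(W)={2,3,5,6}: V {2,3,4,5,6}->{2,3,4,5}; W {2,3,5,6}->{3,5,6}
Constraint 2 (Z + U = V) on D(Z)={2,3,4,5,6} D(U)={2,3,4,5} D(V)={2,3,4,5}: Z {2,3,4,5,6}->{2,3}; U {2,3,4,5}->{2,3}; V {2,3,4,5}->{4,5}
Constraint 3 (U + Z = V) on D(U)={2,3} D(Z)={2,3} D(V)={4,5}: no change
So after constraint 3: D(V) = {4,5}

Answer: {4,5}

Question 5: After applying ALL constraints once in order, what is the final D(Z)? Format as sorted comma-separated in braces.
Answer: {2,3}

Derivation:
Constraint 1 (V < W) on D(V)={2,3,4,5,6} D(W)={2,3,5,6}: V {2,3,4,5,6}->{2,3,4,5}; W {2,3,5,6}->{3,5,6}
Constraint 2 (Z + U = V) on D(Z)={2,3,4,5,6} D(U)={2,3,4,5} D(V)={2,3,4,5}: Z {2,3,4,5,6}->{2,3}; U {2,3,4,5}->{2,3}; V {2,3,4,5}->{4,5}
Constraint 3 (U + Z = V) on D(U)={2,3} D(Z)={2,3} D(V)={4,5}: no change
So after all 3 constraints: D(Z) = {2,3}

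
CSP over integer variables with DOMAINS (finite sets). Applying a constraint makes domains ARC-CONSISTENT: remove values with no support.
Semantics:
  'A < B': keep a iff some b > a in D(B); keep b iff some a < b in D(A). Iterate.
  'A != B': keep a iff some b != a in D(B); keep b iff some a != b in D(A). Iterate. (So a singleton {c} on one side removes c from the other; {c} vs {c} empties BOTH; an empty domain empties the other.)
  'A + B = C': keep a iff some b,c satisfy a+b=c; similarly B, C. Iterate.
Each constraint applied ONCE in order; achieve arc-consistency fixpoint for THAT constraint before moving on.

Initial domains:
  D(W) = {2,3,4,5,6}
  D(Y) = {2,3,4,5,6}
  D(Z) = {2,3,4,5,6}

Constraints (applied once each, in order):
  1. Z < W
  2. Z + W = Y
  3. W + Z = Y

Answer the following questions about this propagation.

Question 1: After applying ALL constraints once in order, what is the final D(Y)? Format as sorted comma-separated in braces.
Constraint 1 (Z < W) on D(Z)={2,3,4,5,6} D(W)={2,3,4,5,6}: Z {2,3,4,5,6}->{2,3,4,5}; W {2,3,4,5,6}->{3,4,5,6}
Constraint 2 (Z + W = Y) on D(Z)={2,3,4,5} D(W)={3,4,5,6} D(Y)={2,3,4,5,6}: Z {2,3,4,5}->{2,3}; W {3,4,5,6}->{3,4}; Y {2,3,4,5,6}->{5,6}
Constraint 3 (W + Z = Y) on D(W)={3,4} D(Z)={2,3} D(Y)={5,6}: no change
So after all 3 constraints: D(Y) = {5,6}

Answer: {5,6}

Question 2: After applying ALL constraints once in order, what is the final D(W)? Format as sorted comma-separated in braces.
Answer: {3,4}

Derivation:
Constraint 1 (Z < W) on D(Z)={2,3,4,5,6} D(W)={2,3,4,5,6}: Z {2,3,4,5,6}->{2,3,4,5}; W {2,3,4,5,6}->{3,4,5,6}
Constraint 2 (Z + W = Y) on D(Z)={2,3,4,5} D(W)={3,4,5,6} D(Y)={2,3,4,5,6}: Z {2,3,4,5}->{2,3}; W {3,4,5,6}->{3,4}; Y {2,3,4,5,6}->{5,6}
Constraint 3 (W + Z = Y) on D(W)={3,4} D(Z)={2,3} D(Y)={5,6}: no change
So after all 3 constraints: D(W) = {3,4}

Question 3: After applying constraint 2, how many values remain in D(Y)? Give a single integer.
Answer: 2

Derivation:
Constraint 1 (Z < W) on D(Z)={2,3,4,5,6} D(W)={2,3,4,5,6}: Z {2,3,4,5,6}->{2,3,4,5}; W {2,3,4,5,6}->{3,4,5,6}
Constraint 2 (Z + W = Y) on D(Z)={2,3,4,5} D(W)={3,4,5,6} D(Y)={2,3,4,5,6}: Z {2,3,4,5}->{2,3}; W {3,4,5,6}->{3,4}; Y {2,3,4,5,6}->{5,6}
So after constraint 2: D(Y)={5,6}, size = 2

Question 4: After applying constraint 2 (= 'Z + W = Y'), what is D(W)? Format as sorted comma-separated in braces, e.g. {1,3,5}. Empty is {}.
Constraint 1 (Z < W) on D(Z)={2,3,4,5,6} D(W)={2,3,4,5,6}: Z {2,3,4,5,6}->{2,3,4,5}; W {2,3,4,5,6}->{3,4,5,6}
Constraint 2 (Z + W = Y) on D(Z)={2,3,4,5} D(W)={3,4,5,6} D(Y)={2,3,4,5,6}: Z {2,3,4,5}->{2,3}; W {3,4,5,6}->{3,4}; Y {2,3,4,5,6}->{5,6}
So after constraint 2: D(W) = {3,4}

Answer: {3,4}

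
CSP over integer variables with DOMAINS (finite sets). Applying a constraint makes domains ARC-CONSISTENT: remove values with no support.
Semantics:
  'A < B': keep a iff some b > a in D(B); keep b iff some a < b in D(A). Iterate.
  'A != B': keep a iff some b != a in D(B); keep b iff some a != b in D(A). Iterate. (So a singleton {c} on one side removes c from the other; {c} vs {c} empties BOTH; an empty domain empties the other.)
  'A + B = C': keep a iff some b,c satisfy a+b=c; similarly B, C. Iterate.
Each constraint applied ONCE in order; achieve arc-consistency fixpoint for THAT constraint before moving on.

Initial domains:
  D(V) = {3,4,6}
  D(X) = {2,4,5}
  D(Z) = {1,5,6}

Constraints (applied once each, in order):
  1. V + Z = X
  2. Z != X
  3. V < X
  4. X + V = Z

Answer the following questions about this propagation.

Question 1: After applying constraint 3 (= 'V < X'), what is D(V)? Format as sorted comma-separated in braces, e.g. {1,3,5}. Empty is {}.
Answer: {3,4}

Derivation:
Constraint 1 (V + Z = X) on D(V)={3,4,6} D(Z)={1,5,6} D(X)={2,4,5}: V {3,4,6}->{3,4}; Z {1,5,6}->{1}; X {2,4,5}->{4,5}
Constraint 2 (Z != X) on D(Z)={1} D(X)={4,5}: no change
Constraint 3 (V < X) on D(V)={3,4} D(X)={4,5}: no change
So after constraint 3: D(V) = {3,4}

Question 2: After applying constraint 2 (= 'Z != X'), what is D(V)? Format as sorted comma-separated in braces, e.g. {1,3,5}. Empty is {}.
Constraint 1 (V + Z = X) on D(V)={3,4,6} D(Z)={1,5,6} D(X)={2,4,5}: V {3,4,6}->{3,4}; Z {1,5,6}->{1}; X {2,4,5}->{4,5}
Constraint 2 (Z != X) on D(Z)={1} D(X)={4,5}: no change
So after constraint 2: D(V) = {3,4}

Answer: {3,4}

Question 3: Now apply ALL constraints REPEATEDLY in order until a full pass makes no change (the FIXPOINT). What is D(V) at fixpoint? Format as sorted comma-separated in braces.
pass 0 (initial): D(V)={3,4,6}
pass 1: V {3,4,6}->{}; X {2,4,5}->{}; Z {1,5,6}->{}
pass 2: no change
Fixpoint after 2 passes: D(V) = {}

Answer: {}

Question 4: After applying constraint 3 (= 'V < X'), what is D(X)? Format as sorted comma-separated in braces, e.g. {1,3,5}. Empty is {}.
Answer: {4,5}

Derivation:
Constraint 1 (V + Z = X) on D(V)={3,4,6} D(Z)={1,5,6} D(X)={2,4,5}: V {3,4,6}->{3,4}; Z {1,5,6}->{1}; X {2,4,5}->{4,5}
Constraint 2 (Z != X) on D(Z)={1} D(X)={4,5}: no change
Constraint 3 (V < X) on D(V)={3,4} D(X)={4,5}: no change
So after constraint 3: D(X) = {4,5}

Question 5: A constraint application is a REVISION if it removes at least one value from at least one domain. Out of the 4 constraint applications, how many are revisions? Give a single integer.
Answer: 2

Derivation:
Constraint 1 (V + Z = X) on D(V)={3,4,6} D(Z)={1,5,6} D(X)={2,4,5}: V {3,4,6}->{3,4}; Z {1,5,6}->{1}; X {2,4,5}->{4,5} => REVISION
Constraint 2 (Z != X) on D(Z)={1} D(X)={4,5}: no change => not a revision
Constraint 3 (V < X) on D(V)={3,4} D(X)={4,5}: no change => not a revision
Constraint 4 (X + V = Z) on D(X)={4,5} D(V)={3,4} D(Z)={1}: X {4,5}->{}; V {3,4}->{}; Z {1}->{} => REVISION
Total revisions = 2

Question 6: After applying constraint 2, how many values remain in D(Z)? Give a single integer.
Constraint 1 (V + Z = X) on D(V)={3,4,6} D(Z)={1,5,6} D(X)={2,4,5}: V {3,4,6}->{3,4}; Z {1,5,6}->{1}; X {2,4,5}->{4,5}
Constraint 2 (Z != X) on D(Z)={1} D(X)={4,5}: no change
So after constraint 2: D(Z)={1}, size = 1

Answer: 1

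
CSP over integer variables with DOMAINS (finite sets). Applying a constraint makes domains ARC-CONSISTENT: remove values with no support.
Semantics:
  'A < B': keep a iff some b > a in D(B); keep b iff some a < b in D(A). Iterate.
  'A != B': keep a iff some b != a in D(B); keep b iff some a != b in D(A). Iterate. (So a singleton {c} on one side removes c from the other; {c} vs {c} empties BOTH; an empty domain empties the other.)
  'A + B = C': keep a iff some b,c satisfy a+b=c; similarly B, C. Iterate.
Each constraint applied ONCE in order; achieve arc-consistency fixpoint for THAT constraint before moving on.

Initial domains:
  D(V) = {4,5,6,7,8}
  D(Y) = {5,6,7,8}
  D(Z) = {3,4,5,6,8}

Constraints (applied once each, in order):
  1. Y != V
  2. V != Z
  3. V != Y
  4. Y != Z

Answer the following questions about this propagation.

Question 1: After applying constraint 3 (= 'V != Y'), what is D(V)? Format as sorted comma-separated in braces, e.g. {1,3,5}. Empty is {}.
Constraint 1 (Y != V) on D(Y)={5,6,7,8} D(V)={4,5,6,7,8}: no change
Constraint 2 (V != Z) on D(V)={4,5,6,7,8} D(Z)={3,4,5,6,8}: no change
Constraint 3 (V != Y) on D(V)={4,5,6,7,8} D(Y)={5,6,7,8}: no change
So after constraint 3: D(V) = {4,5,6,7,8}

Answer: {4,5,6,7,8}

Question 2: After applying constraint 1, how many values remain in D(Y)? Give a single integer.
Answer: 4

Derivation:
Constraint 1 (Y != V) on D(Y)={5,6,7,8} D(V)={4,5,6,7,8}: no change
So after constraint 1: D(Y)={5,6,7,8}, size = 4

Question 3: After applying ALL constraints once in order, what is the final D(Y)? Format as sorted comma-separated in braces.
Answer: {5,6,7,8}

Derivation:
Constraint 1 (Y != V) on D(Y)={5,6,7,8} D(V)={4,5,6,7,8}: no change
Constraint 2 (V != Z) on D(V)={4,5,6,7,8} D(Z)={3,4,5,6,8}: no change
Constraint 3 (V != Y) on D(V)={4,5,6,7,8} D(Y)={5,6,7,8}: no change
Constraint 4 (Y != Z) on D(Y)={5,6,7,8} D(Z)={3,4,5,6,8}: no change
So after all 4 constraints: D(Y) = {5,6,7,8}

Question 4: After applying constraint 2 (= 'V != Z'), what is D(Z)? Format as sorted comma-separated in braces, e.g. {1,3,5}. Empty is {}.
Answer: {3,4,5,6,8}

Derivation:
Constraint 1 (Y != V) on D(Y)={5,6,7,8} D(V)={4,5,6,7,8}: no change
Constraint 2 (V != Z) on D(V)={4,5,6,7,8} D(Z)={3,4,5,6,8}: no change
So after constraint 2: D(Z) = {3,4,5,6,8}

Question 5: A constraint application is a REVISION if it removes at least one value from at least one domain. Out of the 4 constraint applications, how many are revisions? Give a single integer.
Answer: 0

Derivation:
Constraint 1 (Y != V) on D(Y)={5,6,7,8} D(V)={4,5,6,7,8}: no change => not a revision
Constraint 2 (V != Z) on D(V)={4,5,6,7,8} D(Z)={3,4,5,6,8}: no change => not a revision
Constraint 3 (V != Y) on D(V)={4,5,6,7,8} D(Y)={5,6,7,8}: no change => not a revision
Constraint 4 (Y != Z) on D(Y)={5,6,7,8} D(Z)={3,4,5,6,8}: no change => not a revision
Total revisions = 0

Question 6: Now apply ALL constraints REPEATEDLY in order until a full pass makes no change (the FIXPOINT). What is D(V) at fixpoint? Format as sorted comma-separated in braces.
pass 0 (initial): D(V)={4,5,6,7,8}
pass 1: no change
Fixpoint after 1 passes: D(V) = {4,5,6,7,8}

Answer: {4,5,6,7,8}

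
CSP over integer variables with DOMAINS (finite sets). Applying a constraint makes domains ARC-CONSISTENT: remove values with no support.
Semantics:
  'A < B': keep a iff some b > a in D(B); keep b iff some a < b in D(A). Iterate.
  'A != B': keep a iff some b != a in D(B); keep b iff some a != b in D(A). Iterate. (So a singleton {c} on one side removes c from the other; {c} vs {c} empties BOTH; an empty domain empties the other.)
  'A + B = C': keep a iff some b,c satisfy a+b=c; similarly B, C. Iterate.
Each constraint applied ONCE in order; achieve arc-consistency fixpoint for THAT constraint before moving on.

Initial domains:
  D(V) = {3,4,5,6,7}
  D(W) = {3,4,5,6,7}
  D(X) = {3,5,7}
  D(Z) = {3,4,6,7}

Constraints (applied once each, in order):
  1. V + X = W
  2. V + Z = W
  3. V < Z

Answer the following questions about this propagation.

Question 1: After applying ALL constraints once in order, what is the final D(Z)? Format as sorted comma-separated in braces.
Answer: {4}

Derivation:
Constraint 1 (V + X = W) on D(V)={3,4,5,6,7} D(X)={3,5,7} D(W)={3,4,5,6,7}: V {3,4,5,6,7}->{3,4}; X {3,5,7}->{3}; W {3,4,5,6,7}->{6,7}
Constraint 2 (V + Z = W) on D(V)={3,4} D(Z)={3,4,6,7} D(W)={6,7}: Z {3,4,6,7}->{3,4}
Constraint 3 (V < Z) on D(V)={3,4} D(Z)={3,4}: V {3,4}->{3}; Z {3,4}->{4}
So after all 3 constraints: D(Z) = {4}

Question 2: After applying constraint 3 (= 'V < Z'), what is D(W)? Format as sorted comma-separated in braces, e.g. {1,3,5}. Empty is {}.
Answer: {6,7}

Derivation:
Constraint 1 (V + X = W) on D(V)={3,4,5,6,7} D(X)={3,5,7} D(W)={3,4,5,6,7}: V {3,4,5,6,7}->{3,4}; X {3,5,7}->{3}; W {3,4,5,6,7}->{6,7}
Constraint 2 (V + Z = W) on D(V)={3,4} D(Z)={3,4,6,7} D(W)={6,7}: Z {3,4,6,7}->{3,4}
Constraint 3 (V < Z) on D(V)={3,4} D(Z)={3,4}: V {3,4}->{3}; Z {3,4}->{4}
So after constraint 3: D(W) = {6,7}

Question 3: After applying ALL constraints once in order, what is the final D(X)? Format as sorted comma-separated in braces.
Constraint 1 (V + X = W) on D(V)={3,4,5,6,7} D(X)={3,5,7} D(W)={3,4,5,6,7}: V {3,4,5,6,7}->{3,4}; X {3,5,7}->{3}; W {3,4,5,6,7}->{6,7}
Constraint 2 (V + Z = W) on D(V)={3,4} D(Z)={3,4,6,7} D(W)={6,7}: Z {3,4,6,7}->{3,4}
Constraint 3 (V < Z) on D(V)={3,4} D(Z)={3,4}: V {3,4}->{3}; Z {3,4}->{4}
So after all 3 constraints: D(X) = {3}

Answer: {3}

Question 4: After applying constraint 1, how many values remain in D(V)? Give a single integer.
Answer: 2

Derivation:
Constraint 1 (V + X = W) on D(V)={3,4,5,6,7} D(X)={3,5,7} D(W)={3,4,5,6,7}: V {3,4,5,6,7}->{3,4}; X {3,5,7}->{3}; W {3,4,5,6,7}->{6,7}
So after constraint 1: D(V)={3,4}, size = 2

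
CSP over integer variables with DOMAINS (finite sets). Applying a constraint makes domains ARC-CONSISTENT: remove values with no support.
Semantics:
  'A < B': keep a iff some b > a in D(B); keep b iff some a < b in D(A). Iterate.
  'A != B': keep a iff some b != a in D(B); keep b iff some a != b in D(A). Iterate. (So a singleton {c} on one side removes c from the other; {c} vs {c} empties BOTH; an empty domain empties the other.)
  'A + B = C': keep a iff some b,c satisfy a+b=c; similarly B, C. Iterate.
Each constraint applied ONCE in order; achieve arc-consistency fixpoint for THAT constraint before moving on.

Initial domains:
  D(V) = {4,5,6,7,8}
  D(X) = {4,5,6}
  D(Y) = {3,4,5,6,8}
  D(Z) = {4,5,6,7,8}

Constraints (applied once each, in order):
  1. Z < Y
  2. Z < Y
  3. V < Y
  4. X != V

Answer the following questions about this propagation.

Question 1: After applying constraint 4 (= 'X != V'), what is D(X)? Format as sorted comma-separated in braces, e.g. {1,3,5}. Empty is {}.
Constraint 1 (Z < Y) on D(Z)={4,5,6,7,8} D(Y)={3,4,5,6,8}: Z {4,5,6,7,8}->{4,5,6,7}; Y {3,4,5,6,8}->{5,6,8}
Constraint 2 (Z < Y) on D(Z)={4,5,6,7} D(Y)={5,6,8}: no change
Constraint 3 (V < Y) on D(V)={4,5,6,7,8} D(Y)={5,6,8}: V {4,5,6,7,8}->{4,5,6,7}
Constraint 4 (X != V) on D(X)={4,5,6} D(V)={4,5,6,7}: no change
So after constraint 4: D(X) = {4,5,6}

Answer: {4,5,6}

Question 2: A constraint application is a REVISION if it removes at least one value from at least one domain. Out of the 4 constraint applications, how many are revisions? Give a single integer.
Answer: 2

Derivation:
Constraint 1 (Z < Y) on D(Z)={4,5,6,7,8} D(Y)={3,4,5,6,8}: Z {4,5,6,7,8}->{4,5,6,7}; Y {3,4,5,6,8}->{5,6,8} => REVISION
Constraint 2 (Z < Y) on D(Z)={4,5,6,7} D(Y)={5,6,8}: no change => not a revision
Constraint 3 (V < Y) on D(V)={4,5,6,7,8} D(Y)={5,6,8}: V {4,5,6,7,8}->{4,5,6,7} => REVISION
Constraint 4 (X != V) on D(X)={4,5,6} D(V)={4,5,6,7}: no change => not a revision
Total revisions = 2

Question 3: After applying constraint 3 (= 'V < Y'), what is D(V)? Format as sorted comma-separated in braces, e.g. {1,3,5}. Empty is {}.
Answer: {4,5,6,7}

Derivation:
Constraint 1 (Z < Y) on D(Z)={4,5,6,7,8} D(Y)={3,4,5,6,8}: Z {4,5,6,7,8}->{4,5,6,7}; Y {3,4,5,6,8}->{5,6,8}
Constraint 2 (Z < Y) on D(Z)={4,5,6,7} D(Y)={5,6,8}: no change
Constraint 3 (V < Y) on D(V)={4,5,6,7,8} D(Y)={5,6,8}: V {4,5,6,7,8}->{4,5,6,7}
So after constraint 3: D(V) = {4,5,6,7}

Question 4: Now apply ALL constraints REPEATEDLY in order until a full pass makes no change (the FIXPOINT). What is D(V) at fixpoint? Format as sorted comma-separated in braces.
Answer: {4,5,6,7}

Derivation:
pass 0 (initial): D(V)={4,5,6,7,8}
pass 1: V {4,5,6,7,8}->{4,5,6,7}; Y {3,4,5,6,8}->{5,6,8}; Z {4,5,6,7,8}->{4,5,6,7}
pass 2: no change
Fixpoint after 2 passes: D(V) = {4,5,6,7}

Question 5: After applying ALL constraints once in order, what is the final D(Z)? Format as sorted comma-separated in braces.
Answer: {4,5,6,7}

Derivation:
Constraint 1 (Z < Y) on D(Z)={4,5,6,7,8} D(Y)={3,4,5,6,8}: Z {4,5,6,7,8}->{4,5,6,7}; Y {3,4,5,6,8}->{5,6,8}
Constraint 2 (Z < Y) on D(Z)={4,5,6,7} D(Y)={5,6,8}: no change
Constraint 3 (V < Y) on D(V)={4,5,6,7,8} D(Y)={5,6,8}: V {4,5,6,7,8}->{4,5,6,7}
Constraint 4 (X != V) on D(X)={4,5,6} D(V)={4,5,6,7}: no change
So after all 4 constraints: D(Z) = {4,5,6,7}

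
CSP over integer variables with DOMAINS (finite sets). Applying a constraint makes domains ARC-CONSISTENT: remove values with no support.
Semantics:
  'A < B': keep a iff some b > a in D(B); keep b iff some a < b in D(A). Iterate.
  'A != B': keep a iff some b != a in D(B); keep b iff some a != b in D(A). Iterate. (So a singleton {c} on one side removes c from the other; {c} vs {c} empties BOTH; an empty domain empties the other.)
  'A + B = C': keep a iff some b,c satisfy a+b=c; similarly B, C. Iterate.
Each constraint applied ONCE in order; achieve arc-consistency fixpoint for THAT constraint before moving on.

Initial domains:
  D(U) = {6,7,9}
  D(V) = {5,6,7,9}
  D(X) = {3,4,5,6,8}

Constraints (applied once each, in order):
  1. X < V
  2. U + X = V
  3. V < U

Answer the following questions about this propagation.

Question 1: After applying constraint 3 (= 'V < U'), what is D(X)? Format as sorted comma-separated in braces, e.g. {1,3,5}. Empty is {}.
Answer: {3}

Derivation:
Constraint 1 (X < V) on D(X)={3,4,5,6,8} D(V)={5,6,7,9}: no change
Constraint 2 (U + X = V) on D(U)={6,7,9} D(X)={3,4,5,6,8} D(V)={5,6,7,9}: U {6,7,9}->{6}; X {3,4,5,6,8}->{3}; V {5,6,7,9}->{9}
Constraint 3 (V < U) on D(V)={9} D(U)={6}: V {9}->{}; U {6}->{}
So after constraint 3: D(X) = {3}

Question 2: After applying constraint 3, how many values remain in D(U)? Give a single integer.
Answer: 0

Derivation:
Constraint 1 (X < V) on D(X)={3,4,5,6,8} D(V)={5,6,7,9}: no change
Constraint 2 (U + X = V) on D(U)={6,7,9} D(X)={3,4,5,6,8} D(V)={5,6,7,9}: U {6,7,9}->{6}; X {3,4,5,6,8}->{3}; V {5,6,7,9}->{9}
Constraint 3 (V < U) on D(V)={9} D(U)={6}: V {9}->{}; U {6}->{}
So after constraint 3: D(U)={}, size = 0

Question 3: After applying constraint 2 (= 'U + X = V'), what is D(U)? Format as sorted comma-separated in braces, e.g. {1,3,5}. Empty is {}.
Answer: {6}

Derivation:
Constraint 1 (X < V) on D(X)={3,4,5,6,8} D(V)={5,6,7,9}: no change
Constraint 2 (U + X = V) on D(U)={6,7,9} D(X)={3,4,5,6,8} D(V)={5,6,7,9}: U {6,7,9}->{6}; X {3,4,5,6,8}->{3}; V {5,6,7,9}->{9}
So after constraint 2: D(U) = {6}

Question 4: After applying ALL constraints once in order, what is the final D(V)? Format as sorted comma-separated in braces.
Answer: {}

Derivation:
Constraint 1 (X < V) on D(X)={3,4,5,6,8} D(V)={5,6,7,9}: no change
Constraint 2 (U + X = V) on D(U)={6,7,9} D(X)={3,4,5,6,8} D(V)={5,6,7,9}: U {6,7,9}->{6}; X {3,4,5,6,8}->{3}; V {5,6,7,9}->{9}
Constraint 3 (V < U) on D(V)={9} D(U)={6}: V {9}->{}; U {6}->{}
So after all 3 constraints: D(V) = {}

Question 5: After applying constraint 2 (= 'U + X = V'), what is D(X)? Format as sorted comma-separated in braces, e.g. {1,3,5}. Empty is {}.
Constraint 1 (X < V) on D(X)={3,4,5,6,8} D(V)={5,6,7,9}: no change
Constraint 2 (U + X = V) on D(U)={6,7,9} D(X)={3,4,5,6,8} D(V)={5,6,7,9}: U {6,7,9}->{6}; X {3,4,5,6,8}->{3}; V {5,6,7,9}->{9}
So after constraint 2: D(X) = {3}

Answer: {3}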